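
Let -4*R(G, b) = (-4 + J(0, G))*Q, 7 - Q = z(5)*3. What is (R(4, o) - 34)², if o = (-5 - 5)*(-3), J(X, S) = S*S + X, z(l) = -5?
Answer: 10000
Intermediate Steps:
J(X, S) = X + S² (J(X, S) = S² + X = X + S²)
Q = 22 (Q = 7 - (-5)*3 = 7 - 1*(-15) = 7 + 15 = 22)
o = 30 (o = -10*(-3) = 30)
R(G, b) = 22 - 11*G²/2 (R(G, b) = -(-4 + (0 + G²))*22/4 = -(-4 + G²)*22/4 = -(-88 + 22*G²)/4 = 22 - 11*G²/2)
(R(4, o) - 34)² = ((22 - 11/2*4²) - 34)² = ((22 - 11/2*16) - 34)² = ((22 - 88) - 34)² = (-66 - 34)² = (-100)² = 10000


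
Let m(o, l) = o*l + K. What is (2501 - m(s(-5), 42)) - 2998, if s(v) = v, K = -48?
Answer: -239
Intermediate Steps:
m(o, l) = -48 + l*o (m(o, l) = o*l - 48 = l*o - 48 = -48 + l*o)
(2501 - m(s(-5), 42)) - 2998 = (2501 - (-48 + 42*(-5))) - 2998 = (2501 - (-48 - 210)) - 2998 = (2501 - 1*(-258)) - 2998 = (2501 + 258) - 2998 = 2759 - 2998 = -239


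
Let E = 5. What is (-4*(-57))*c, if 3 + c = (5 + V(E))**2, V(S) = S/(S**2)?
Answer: 137028/25 ≈ 5481.1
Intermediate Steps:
V(S) = 1/S (V(S) = S/S**2 = 1/S)
c = 601/25 (c = -3 + (5 + 1/5)**2 = -3 + (26/5)**2 = -3 + 676/25 = 601/25 ≈ 24.040)
(-4*(-57))*c = -4*(-57)*(601/25) = 228*(601/25) = 137028/25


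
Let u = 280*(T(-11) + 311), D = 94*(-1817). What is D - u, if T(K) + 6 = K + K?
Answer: -250038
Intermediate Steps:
D = -170798
T(K) = -6 + 2*K (T(K) = -6 + (K + K) = -6 + 2*K)
u = 79240 (u = 280*((-6 + 2*(-11)) + 311) = 280*((-6 - 22) + 311) = 280*(-28 + 311) = 280*283 = 79240)
D - u = -170798 - 1*79240 = -170798 - 79240 = -250038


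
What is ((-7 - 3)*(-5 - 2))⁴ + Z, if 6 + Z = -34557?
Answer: 23975437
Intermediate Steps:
Z = -34563 (Z = -6 - 34557 = -34563)
((-7 - 3)*(-5 - 2))⁴ + Z = ((-7 - 3)*(-5 - 2))⁴ - 34563 = (-10*(-7))⁴ - 34563 = 70⁴ - 34563 = 24010000 - 34563 = 23975437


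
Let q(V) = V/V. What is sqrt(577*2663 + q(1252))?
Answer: 6*sqrt(42682) ≈ 1239.6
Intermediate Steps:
q(V) = 1
sqrt(577*2663 + q(1252)) = sqrt(577*2663 + 1) = sqrt(1536551 + 1) = sqrt(1536552) = 6*sqrt(42682)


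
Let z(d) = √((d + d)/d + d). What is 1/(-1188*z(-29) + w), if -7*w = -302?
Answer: 1057/933649658 + 43659*I*√3/466824829 ≈ 1.1321e-6 + 0.00016199*I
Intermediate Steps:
w = 302/7 (w = -⅐*(-302) = 302/7 ≈ 43.143)
z(d) = √(2 + d) (z(d) = √((2*d)/d + d) = √(2 + d))
1/(-1188*z(-29) + w) = 1/(-1188*√(2 - 29) + 302/7) = 1/(-3564*I*√3 + 302/7) = 1/(302/7 - 3564*I*√3)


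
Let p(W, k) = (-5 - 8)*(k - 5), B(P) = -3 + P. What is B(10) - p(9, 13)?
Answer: 111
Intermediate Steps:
p(W, k) = 65 - 13*k (p(W, k) = -13*(-5 + k) = 65 - 13*k)
B(10) - p(9, 13) = (-3 + 10) - (65 - 13*13) = 7 - (65 - 169) = 7 - 1*(-104) = 7 + 104 = 111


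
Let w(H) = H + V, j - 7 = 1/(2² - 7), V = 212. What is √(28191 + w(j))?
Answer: √255687/3 ≈ 168.55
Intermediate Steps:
j = 20/3 (j = 7 + 1/(2² - 7) = 7 + 1/(4 - 7) = 7 + 1/(-3) = 7 - ⅓ = 20/3 ≈ 6.6667)
w(H) = 212 + H (w(H) = H + 212 = 212 + H)
√(28191 + w(j)) = √(28191 + (212 + 20/3)) = √(28191 + 656/3) = √(85229/3) = √255687/3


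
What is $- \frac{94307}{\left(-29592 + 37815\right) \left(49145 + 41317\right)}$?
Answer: $- \frac{94307}{743869026} \approx -0.00012678$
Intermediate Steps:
$- \frac{94307}{\left(-29592 + 37815\right) \left(49145 + 41317\right)} = - \frac{94307}{8223 \cdot 90462} = - \frac{94307}{743869026}$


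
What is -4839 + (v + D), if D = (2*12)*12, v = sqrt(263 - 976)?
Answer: -4551 + I*sqrt(713) ≈ -4551.0 + 26.702*I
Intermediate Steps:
v = I*sqrt(713) (v = sqrt(-713) = I*sqrt(713) ≈ 26.702*I)
D = 288 (D = 24*12 = 288)
-4839 + (v + D) = -4839 + (I*sqrt(713) + 288) = -4839 + (288 + I*sqrt(713)) = -4551 + I*sqrt(713)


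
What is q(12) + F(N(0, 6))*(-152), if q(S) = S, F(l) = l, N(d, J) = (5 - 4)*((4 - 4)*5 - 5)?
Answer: 772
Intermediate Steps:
N(d, J) = -5 (N(d, J) = 1*(0*5 - 5) = 1*(0 - 5) = 1*(-5) = -5)
q(12) + F(N(0, 6))*(-152) = 12 - 5*(-152) = 12 + 760 = 772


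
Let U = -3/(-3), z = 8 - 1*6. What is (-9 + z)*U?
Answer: -7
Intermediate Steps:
z = 2 (z = 8 - 6 = 2)
U = 1 (U = -3*(-1/3) = 1)
(-9 + z)*U = (-9 + 2)*1 = -7*1 = -7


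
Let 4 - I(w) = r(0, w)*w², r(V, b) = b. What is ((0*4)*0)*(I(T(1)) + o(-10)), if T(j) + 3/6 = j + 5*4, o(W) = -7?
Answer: 0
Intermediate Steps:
T(j) = 39/2 + j (T(j) = -½ + (j + 5*4) = -½ + (j + 20) = -½ + (20 + j) = 39/2 + j)
I(w) = 4 - w³ (I(w) = 4 - w*w² = 4 - w³)
((0*4)*0)*(I(T(1)) + o(-10)) = ((0*4)*0)*((4 - (39/2 + 1)³) - 7) = (0*0)*((4 - (41/2)³) - 7) = 0*((4 - 1*68921/8) - 7) = 0*((4 - 68921/8) - 7) = 0*(-68889/8 - 7) = 0*(-68945/8) = 0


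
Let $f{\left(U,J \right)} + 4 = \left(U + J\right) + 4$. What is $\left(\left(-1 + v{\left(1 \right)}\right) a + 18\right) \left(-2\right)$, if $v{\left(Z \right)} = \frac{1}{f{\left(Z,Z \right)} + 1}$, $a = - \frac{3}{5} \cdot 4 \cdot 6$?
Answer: $- \frac{276}{5} \approx -55.2$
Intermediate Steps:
$f{\left(U,J \right)} = J + U$ ($f{\left(U,J \right)} = -4 + \left(\left(U + J\right) + 4\right) = -4 + \left(\left(J + U\right) + 4\right) = -4 + \left(4 + J + U\right) = J + U$)
$a = - \frac{72}{5}$ ($a = \left(-3\right) \frac{1}{5} \cdot 4 \cdot 6 = \left(- \frac{3}{5}\right) 4 \cdot 6 = \left(- \frac{12}{5}\right) 6 = - \frac{72}{5} \approx -14.4$)
$v{\left(Z \right)} = \frac{1}{1 + 2 Z}$ ($v{\left(Z \right)} = \frac{1}{\left(Z + Z\right) + 1} = \frac{1}{2 Z + 1} = \frac{1}{1 + 2 Z}$)
$\left(\left(-1 + v{\left(1 \right)}\right) a + 18\right) \left(-2\right) = \left(\left(-1 + \frac{1}{1 + 2 \cdot 1}\right) \left(- \frac{72}{5}\right) + 18\right) \left(-2\right) = \left(\left(-1 + \frac{1}{1 + 2}\right) \left(- \frac{72}{5}\right) + 18\right) \left(-2\right) = \left(\left(-1 + \frac{1}{3}\right) \left(- \frac{72}{5}\right) + 18\right) \left(-2\right) = \left(\left(- \frac{2}{3}\right) \left(- \frac{72}{5}\right) + 18\right) \left(-2\right) = \left(\frac{48}{5} + 18\right) \left(-2\right) = \frac{138}{5} \left(-2\right) = - \frac{276}{5}$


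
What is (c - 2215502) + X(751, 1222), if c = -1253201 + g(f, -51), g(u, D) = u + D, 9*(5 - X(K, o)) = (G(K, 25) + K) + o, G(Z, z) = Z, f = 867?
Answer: -10404554/3 ≈ -3.4682e+6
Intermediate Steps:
X(K, o) = 5 - 2*K/9 - o/9 (X(K, o) = 5 - ((K + K) + o)/9 = 5 - (2*K + o)/9 = 5 - (o + 2*K)/9 = 5 + (-2*K/9 - o/9) = 5 - 2*K/9 - o/9)
g(u, D) = D + u
c = -1252385 (c = -1253201 + (-51 + 867) = -1253201 + 816 = -1252385)
(c - 2215502) + X(751, 1222) = (-1252385 - 2215502) + (5 - 2/9*751 - ⅑*1222) = -3467887 + (5 - 1502/9 - 1222/9) = -3467887 - 893/3 = -10404554/3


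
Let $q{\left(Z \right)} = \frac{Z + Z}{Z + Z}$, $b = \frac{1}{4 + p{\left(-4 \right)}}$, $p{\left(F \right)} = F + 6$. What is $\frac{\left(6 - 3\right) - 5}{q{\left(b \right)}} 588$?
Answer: $-1176$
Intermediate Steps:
$p{\left(F \right)} = 6 + F$
$b = \frac{1}{6}$ ($b = \frac{1}{4 + \left(6 - 4\right)} = \frac{1}{4 + 2} = \frac{1}{6} \approx 0.16667$)
$q{\left(Z \right)} = 1$ ($q{\left(Z \right)} = \frac{2 Z}{2 Z} = 2 Z \frac{1}{2 Z} = 1$)
$\frac{\left(6 - 3\right) - 5}{q{\left(b \right)}} 588 = \frac{\left(6 - 3\right) - 5}{1} \cdot 588 = \left(\left(6 - 3\right) - 5\right) 1 \cdot 588 = \left(3 - 5\right) 1 \cdot 588 = \left(-2\right) 1 \cdot 588 = \left(-2\right) 588 = -1176$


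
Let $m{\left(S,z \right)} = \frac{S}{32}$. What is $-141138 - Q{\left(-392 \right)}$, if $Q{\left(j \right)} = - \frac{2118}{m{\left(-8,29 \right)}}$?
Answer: $-149610$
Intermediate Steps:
$m{\left(S,z \right)} = \frac{S}{32}$ ($m{\left(S,z \right)} = S \frac{1}{32} = \frac{S}{32}$)
$Q{\left(j \right)} = 8472$ ($Q{\left(j \right)} = - \frac{2118}{\frac{1}{32} \left(-8\right)} = - \frac{2118}{- \frac{1}{4}} = \left(-2118\right) \left(-4\right) = 8472$)
$-141138 - Q{\left(-392 \right)} = -141138 - 8472 = -149610$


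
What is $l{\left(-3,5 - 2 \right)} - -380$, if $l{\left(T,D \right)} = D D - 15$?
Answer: $374$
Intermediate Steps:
$l{\left(T,D \right)} = -15 + D^{2}$ ($l{\left(T,D \right)} = D^{2} - 15 = -15 + D^{2}$)
$l{\left(-3,5 - 2 \right)} - -380 = \left(-15 + \left(5 - 2\right)^{2}\right) - -380 = \left(-15 + 3^{2}\right) + 380 = \left(-15 + 9\right) + 380 = -6 + 380 = 374$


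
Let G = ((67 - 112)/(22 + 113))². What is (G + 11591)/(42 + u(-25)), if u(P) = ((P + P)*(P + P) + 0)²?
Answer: 52160/28125189 ≈ 0.0018546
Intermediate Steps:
G = ⅑ (G = (-45/135)² = (-45*1/135)² = (-⅓)² = ⅑ ≈ 0.11111)
u(P) = 16*P⁴ (u(P) = ((2*P)*(2*P) + 0)² = (4*P² + 0)² = (4*P²)² = 16*P⁴)
(G + 11591)/(42 + u(-25)) = (⅑ + 11591)/(42 + 16*(-25)⁴) = 104320/(9*(42 + 16*390625)) = 104320/(9*(42 + 6250000)) = (104320/9)/6250042 = (104320/9)*(1/6250042) = 52160/28125189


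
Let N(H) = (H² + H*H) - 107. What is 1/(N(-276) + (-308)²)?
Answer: 1/247109 ≈ 4.0468e-6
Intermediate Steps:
N(H) = -107 + 2*H² (N(H) = (H² + H²) - 107 = 2*H² - 107 = -107 + 2*H²)
1/(N(-276) + (-308)²) = 1/((-107 + 2*(-276)²) + (-308)²) = 1/((-107 + 2*76176) + 94864) = 1/((-107 + 152352) + 94864) = 1/(152245 + 94864) = 1/247109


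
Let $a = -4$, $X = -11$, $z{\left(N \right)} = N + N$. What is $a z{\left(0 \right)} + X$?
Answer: $-11$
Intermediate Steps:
$z{\left(N \right)} = 2 N$
$a z{\left(0 \right)} + X = - 4 \cdot 2 \cdot 0 - 11 = \left(-4\right) 0 - 11 = 0 - 11 = -11$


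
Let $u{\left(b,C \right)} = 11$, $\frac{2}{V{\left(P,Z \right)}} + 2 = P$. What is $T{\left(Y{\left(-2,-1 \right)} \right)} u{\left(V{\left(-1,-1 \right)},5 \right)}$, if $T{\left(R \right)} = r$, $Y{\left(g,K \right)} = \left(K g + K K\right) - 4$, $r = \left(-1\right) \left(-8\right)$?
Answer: $88$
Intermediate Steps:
$r = 8$
$Y{\left(g,K \right)} = -4 + K^{2} + K g$ ($Y{\left(g,K \right)} = \left(K g + K^{2}\right) - 4 = \left(K^{2} + K g\right) - 4 = -4 + K^{2} + K g$)
$V{\left(P,Z \right)} = \frac{2}{-2 + P}$
$T{\left(R \right)} = 8$
$T{\left(Y{\left(-2,-1 \right)} \right)} u{\left(V{\left(-1,-1 \right)},5 \right)} = 8 \cdot 11 = 88$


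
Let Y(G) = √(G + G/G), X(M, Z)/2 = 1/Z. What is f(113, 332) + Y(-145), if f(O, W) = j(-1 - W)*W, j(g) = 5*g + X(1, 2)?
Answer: -552448 + 12*I ≈ -5.5245e+5 + 12.0*I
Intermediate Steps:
X(M, Z) = 2/Z
j(g) = 1 + 5*g (j(g) = 5*g + 2/2 = 5*g + 2*(½) = 5*g + 1 = 1 + 5*g)
f(O, W) = W*(-4 - 5*W) (f(O, W) = (1 + 5*(-1 - W))*W = (1 + (-5 - 5*W))*W = (-4 - 5*W)*W = W*(-4 - 5*W))
Y(G) = √(1 + G) (Y(G) = √(G + 1) = √(1 + G))
f(113, 332) + Y(-145) = -1*332*(4 + 5*332) + √(1 - 145) = -1*332*(4 + 1660) + √(-144) = -1*332*1664 + 12*I = -552448 + 12*I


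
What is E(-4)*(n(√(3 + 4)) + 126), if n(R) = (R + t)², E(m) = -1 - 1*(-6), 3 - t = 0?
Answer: 710 + 30*√7 ≈ 789.37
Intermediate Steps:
t = 3 (t = 3 - 1*0 = 3 + 0 = 3)
E(m) = 5 (E(m) = -1 + 6 = 5)
n(R) = (3 + R)² (n(R) = (R + 3)² = (3 + R)²)
E(-4)*(n(√(3 + 4)) + 126) = 5*((3 + √(3 + 4))² + 126) = 5*((3 + √7)² + 126) = 5*(126 + (3 + √7)²) = 630 + 5*(3 + √7)²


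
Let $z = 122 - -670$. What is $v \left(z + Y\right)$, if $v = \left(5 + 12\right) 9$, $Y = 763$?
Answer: $237915$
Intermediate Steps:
$z = 792$ ($z = 122 + 670 = 792$)
$v = 153$ ($v = 17 \cdot 9 = 153$)
$v \left(z + Y\right) = 153 \left(792 + 763\right) = 153 \cdot 1555 = 237915$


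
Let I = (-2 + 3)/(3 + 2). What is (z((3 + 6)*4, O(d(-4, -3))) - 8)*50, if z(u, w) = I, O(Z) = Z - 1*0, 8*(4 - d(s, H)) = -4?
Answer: -390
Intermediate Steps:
d(s, H) = 9/2 (d(s, H) = 4 - ⅛*(-4) = 4 + ½ = 9/2)
O(Z) = Z (O(Z) = Z + 0 = Z)
I = ⅕ (I = 1/5 = 1*(⅕) = ⅕ ≈ 0.20000)
z(u, w) = ⅕
(z((3 + 6)*4, O(d(-4, -3))) - 8)*50 = (⅕ - 8)*50 = -39/5*50 = -390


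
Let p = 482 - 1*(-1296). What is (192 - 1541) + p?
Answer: 429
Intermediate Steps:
p = 1778 (p = 482 + 1296 = 1778)
(192 - 1541) + p = (192 - 1541) + 1778 = -1349 + 1778 = 429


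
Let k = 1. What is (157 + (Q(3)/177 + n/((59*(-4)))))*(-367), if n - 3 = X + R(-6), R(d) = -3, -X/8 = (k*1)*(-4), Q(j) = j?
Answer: -3396952/59 ≈ -57575.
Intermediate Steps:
X = 32 (X = -8*1*1*(-4) = -8*(-4) = 32)
n = 32 (n = 3 + (32 - 3) = 3 + 29 = 32)
(157 + (Q(3)/177 + n/((59*(-4)))))*(-367) = (157 + (3/177 + 32/((59*(-4)))))*(-367) = (157 + (3*(1/177) + 32/(-236)))*(-367) = (157 + (1/59 + 32*(-1/236)))*(-367) = (157 + (1/59 - 8/59))*(-367) = (157 - 7/59)*(-367) = (9256/59)*(-367) = -3396952/59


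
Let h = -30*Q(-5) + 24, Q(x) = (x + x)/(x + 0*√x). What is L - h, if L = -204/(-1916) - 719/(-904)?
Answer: 15979081/433016 ≈ 36.902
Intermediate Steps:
Q(x) = 2 (Q(x) = (2*x)/(x + 0) = (2*x)/x = 2)
h = -36 (h = -30*2 + 24 = -60 + 24 = -36)
L = 390505/433016 (L = -204*(-1/1916) - 719*(-1/904) = 51/479 + 719/904 = 390505/433016 ≈ 0.90183)
L - h = 390505/433016 - 1*(-36) = 390505/433016 + 36 = 15979081/433016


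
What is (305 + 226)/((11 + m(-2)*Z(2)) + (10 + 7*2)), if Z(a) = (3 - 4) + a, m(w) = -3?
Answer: 531/32 ≈ 16.594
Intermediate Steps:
Z(a) = -1 + a
(305 + 226)/((11 + m(-2)*Z(2)) + (10 + 7*2)) = (305 + 226)/((11 - 3*(-1 + 2)) + (10 + 7*2)) = 531/((11 - 3*1) + (10 + 14)) = 531/((11 - 3) + 24) = 531/(8 + 24) = 531/32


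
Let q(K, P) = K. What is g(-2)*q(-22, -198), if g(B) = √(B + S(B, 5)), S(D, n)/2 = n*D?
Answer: -22*I*√22 ≈ -103.19*I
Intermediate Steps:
S(D, n) = 2*D*n (S(D, n) = 2*(n*D) = 2*(D*n) = 2*D*n)
g(B) = √11*√B (g(B) = √(B + 2*B*5) = √(B + 10*B) = √(11*B) = √11*√B)
g(-2)*q(-22, -198) = (√11*√(-2))*(-22) = (√11*(I*√2))*(-22) = (I*√22)*(-22) = -22*I*√22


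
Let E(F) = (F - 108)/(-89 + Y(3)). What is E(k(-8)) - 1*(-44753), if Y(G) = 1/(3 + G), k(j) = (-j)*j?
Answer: 23854381/533 ≈ 44755.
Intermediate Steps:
k(j) = -j²
E(F) = 648/533 - 6*F/533 (E(F) = (F - 108)/(-89 + 1/(3 + 3)) = (-108 + F)/(-89 + 1/6) = (-108 + F)/(-89 + ⅙) = (-108 + F)/(-533/6) = (-108 + F)*(-6/533) = 648/533 - 6*F/533)
E(k(-8)) - 1*(-44753) = (648/533 - (-6)*(-8)²/533) - 1*(-44753) = (648/533 - (-6)*64/533) + 44753 = (648/533 - 6/533*(-64)) + 44753 = (648/533 + 384/533) + 44753 = 1032/533 + 44753 = 23854381/533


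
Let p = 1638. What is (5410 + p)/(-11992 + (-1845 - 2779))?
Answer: -881/2077 ≈ -0.42417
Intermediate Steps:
(5410 + p)/(-11992 + (-1845 - 2779)) = (5410 + 1638)/(-11992 + (-1845 - 2779)) = 7048/(-11992 - 4624) = 7048/(-16616) = 7048*(-1/16616) = -881/2077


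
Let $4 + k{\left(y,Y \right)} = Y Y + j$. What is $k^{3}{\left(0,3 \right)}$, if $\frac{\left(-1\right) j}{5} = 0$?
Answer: $125$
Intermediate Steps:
$j = 0$ ($j = \left(-5\right) 0 = 0$)
$k{\left(y,Y \right)} = -4 + Y^{2}$ ($k{\left(y,Y \right)} = -4 + \left(Y Y + 0\right) = -4 + \left(Y^{2} + 0\right) = -4 + Y^{2}$)
$k^{3}{\left(0,3 \right)} = \left(-4 + 3^{2}\right)^{3} = \left(-4 + 9\right)^{3} = 5^{3} = 125$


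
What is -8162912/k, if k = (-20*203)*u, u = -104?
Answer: -255091/13195 ≈ -19.332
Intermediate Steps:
k = 422240 (k = -20*203*(-104) = -4060*(-104) = 422240)
-8162912/k = -8162912/422240 = -8162912*1/422240 = -255091/13195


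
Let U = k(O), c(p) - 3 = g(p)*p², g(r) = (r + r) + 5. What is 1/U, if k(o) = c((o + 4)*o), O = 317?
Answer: 1/2107334849725434 ≈ 4.7453e-16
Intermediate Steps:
g(r) = 5 + 2*r (g(r) = 2*r + 5 = 5 + 2*r)
c(p) = 3 + p²*(5 + 2*p) (c(p) = 3 + (5 + 2*p)*p² = 3 + p²*(5 + 2*p))
k(o) = 3 + o²*(4 + o)²*(5 + 2*o*(4 + o)) (k(o) = 3 + ((o + 4)*o)²*(5 + 2*((o + 4)*o)) = 3 + ((4 + o)*o)²*(5 + 2*((4 + o)*o)) = 3 + (o*(4 + o))²*(5 + 2*(o*(4 + o))) = 3 + (o²*(4 + o)²)*(5 + 2*o*(4 + o)) = 3 + o²*(4 + o)²*(5 + 2*o*(4 + o)))
U = 2107334849725434 (U = 3 + 317²*(4 + 317)²*(5 + 2*317*(4 + 317)) = 3 + 100489*321²*(5 + 2*317*321) = 3 + 100489*103041*(5 + 203514) = 3 + 100489*103041*203519 = 3 + 2107334849725431 = 2107334849725434)
1/U = 1/2107334849725434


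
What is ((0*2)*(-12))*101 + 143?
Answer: 143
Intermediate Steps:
((0*2)*(-12))*101 + 143 = (0*(-12))*101 + 143 = 0*101 + 143 = 0 + 143 = 143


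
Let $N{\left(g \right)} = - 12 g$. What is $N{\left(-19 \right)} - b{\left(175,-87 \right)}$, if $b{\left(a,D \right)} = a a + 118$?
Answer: $-30515$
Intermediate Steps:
$b{\left(a,D \right)} = 118 + a^{2}$ ($b{\left(a,D \right)} = a^{2} + 118 = 118 + a^{2}$)
$N{\left(-19 \right)} - b{\left(175,-87 \right)} = \left(-12\right) \left(-19\right) - \left(118 + 175^{2}\right) = 228 - \left(118 + 30625\right) = 228 - 30743 = -30515$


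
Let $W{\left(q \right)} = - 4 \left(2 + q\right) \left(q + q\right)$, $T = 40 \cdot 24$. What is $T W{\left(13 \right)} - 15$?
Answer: $-1497615$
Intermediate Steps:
$T = 960$
$W{\left(q \right)} = 2 q \left(-8 - 4 q\right)$ ($W{\left(q \right)} = \left(-8 - 4 q\right) 2 q = 2 q \left(-8 - 4 q\right)$)
$T W{\left(13 \right)} - 15 = 960 \left(\left(-8\right) 13 \left(2 + 13\right)\right) - 15 = 960 \left(\left(-8\right) 13 \cdot 15\right) - 15 = 960 \left(-1560\right) - 15 = -1497600 - 15 = -1497615$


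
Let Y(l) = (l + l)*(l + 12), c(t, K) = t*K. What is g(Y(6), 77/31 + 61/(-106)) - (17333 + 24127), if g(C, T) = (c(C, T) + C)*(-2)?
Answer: -70183092/1643 ≈ -42716.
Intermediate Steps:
c(t, K) = K*t
Y(l) = 2*l*(12 + l) (Y(l) = (2*l)*(12 + l) = 2*l*(12 + l))
g(C, T) = -2*C - 2*C*T (g(C, T) = (T*C + C)*(-2) = (C*T + C)*(-2) = (C + C*T)*(-2) = -2*C - 2*C*T)
g(Y(6), 77/31 + 61/(-106)) - (17333 + 24127) = 2*(2*6*(12 + 6))*(-1 - (77/31 + 61/(-106))) - (17333 + 24127) = 2*(2*6*18)*(-1 - (77*(1/31) + 61*(-1/106))) - 1*41460 = 2*216*(-1 - (77/31 - 61/106)) - 41460 = 2*216*(-1 - 1*6271/3286) - 41460 = 2*216*(-1 - 6271/3286) - 41460 = 2*216*(-9557/3286) - 41460 = -2064312/1643 - 41460 = -70183092/1643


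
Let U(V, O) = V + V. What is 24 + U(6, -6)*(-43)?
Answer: -492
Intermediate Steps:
U(V, O) = 2*V
24 + U(6, -6)*(-43) = 24 + (2*6)*(-43) = 24 + 12*(-43) = 24 - 516 = -492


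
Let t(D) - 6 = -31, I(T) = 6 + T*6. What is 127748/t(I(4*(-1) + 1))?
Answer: -127748/25 ≈ -5109.9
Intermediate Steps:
I(T) = 6 + 6*T
t(D) = -25 (t(D) = 6 - 31 = -25)
127748/t(I(4*(-1) + 1)) = 127748/(-25) = 127748*(-1/25) = -127748/25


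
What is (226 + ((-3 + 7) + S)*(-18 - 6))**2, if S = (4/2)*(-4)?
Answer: 103684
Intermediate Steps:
S = -8 (S = (4*(1/2))*(-4) = 2*(-4) = -8)
(226 + ((-3 + 7) + S)*(-18 - 6))**2 = (226 + ((-3 + 7) - 8)*(-18 - 6))**2 = (226 + (4 - 8)*(-24))**2 = (226 - 4*(-24))**2 = (226 + 96)**2 = 322**2 = 103684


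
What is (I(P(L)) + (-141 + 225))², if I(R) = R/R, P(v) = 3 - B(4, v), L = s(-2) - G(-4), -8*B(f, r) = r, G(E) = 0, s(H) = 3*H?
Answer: 7225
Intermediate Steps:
B(f, r) = -r/8
L = -6 (L = 3*(-2) - 1*0 = -6 + 0 = -6)
P(v) = 3 + v/8 (P(v) = 3 - (-1)*v/8 = 3 + v/8)
I(R) = 1
(I(P(L)) + (-141 + 225))² = (1 + (-141 + 225))² = (1 + 84)² = 85² = 7225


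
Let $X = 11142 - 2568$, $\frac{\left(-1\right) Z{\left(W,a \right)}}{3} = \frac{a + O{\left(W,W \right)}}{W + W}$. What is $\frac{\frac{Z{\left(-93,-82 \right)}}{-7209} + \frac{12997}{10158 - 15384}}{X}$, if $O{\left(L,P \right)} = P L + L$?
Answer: $- \frac{975566375}{3337861783932} \approx -0.00029227$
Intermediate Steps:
$O{\left(L,P \right)} = L + L P$ ($O{\left(L,P \right)} = L P + L = L + L P$)
$Z{\left(W,a \right)} = - \frac{3 \left(a + W \left(1 + W\right)\right)}{2 W}$ ($Z{\left(W,a \right)} = - 3 \frac{a + W \left(1 + W\right)}{W + W} = - 3 \frac{a + W \left(1 + W\right)}{2 W} = - \frac{3 \left(a + W \left(1 + W\right)\right)}{2 W}$)
$X = 8574$ ($X = 11142 - 2568 = 8574$)
$\frac{\frac{Z{\left(-93,-82 \right)}}{-7209} + \frac{12997}{10158 - 15384}}{X} = \frac{\frac{\frac{3}{2} \frac{1}{-93} \left(\left(-1\right) \left(-82\right) - - 93 \left(1 - 93\right)\right)}{-7209} + \frac{12997}{10158 - 15384}}{8574} = \left(\frac{3}{2} \left(- \frac{1}{93}\right) \left(82 - \left(-93\right) \left(-92\right)\right) \left(- \frac{1}{7209}\right) + \frac{12997}{10158 - 15384}\right) \frac{1}{8574} = \left(\frac{3}{2} \left(- \frac{1}{93}\right) \left(82 - 8556\right) \left(- \frac{1}{7209}\right) + \frac{12997}{-5226}\right) \frac{1}{8574} = \left(\frac{3}{2} \left(- \frac{1}{93}\right) \left(-8474\right) \left(- \frac{1}{7209}\right) + 12997 \left(- \frac{1}{5226}\right)\right) \frac{1}{8574} = \left(\frac{4237}{31} \left(- \frac{1}{7209}\right) - \frac{12997}{5226}\right) \frac{1}{8574} = \left(- \frac{4237}{223479} - \frac{12997}{5226}\right) \frac{1}{8574} = \left(- \frac{975566375}{389300418}\right) \frac{1}{8574} = - \frac{975566375}{3337861783932}$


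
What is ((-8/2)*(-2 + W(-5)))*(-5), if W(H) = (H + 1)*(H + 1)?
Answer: 280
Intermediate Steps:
W(H) = (1 + H)**2 (W(H) = (1 + H)*(1 + H) = (1 + H)**2)
((-8/2)*(-2 + W(-5)))*(-5) = ((-8/2)*(-2 + (1 - 5)**2))*(-5) = ((-8*1/2)*(-2 + (-4)**2))*(-5) = -4*(-2 + 16)*(-5) = -4*14*(-5) = -56*(-5) = 280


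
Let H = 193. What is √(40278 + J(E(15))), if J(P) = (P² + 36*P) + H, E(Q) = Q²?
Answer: 2*√24799 ≈ 314.95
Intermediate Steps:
J(P) = 193 + P² + 36*P (J(P) = (P² + 36*P) + 193 = 193 + P² + 36*P)
√(40278 + J(E(15))) = √(40278 + (193 + (15²)² + 36*15²)) = √(40278 + (193 + 225² + 36*225)) = √(40278 + (193 + 50625 + 8100)) = √(40278 + 58918) = √99196 = 2*√24799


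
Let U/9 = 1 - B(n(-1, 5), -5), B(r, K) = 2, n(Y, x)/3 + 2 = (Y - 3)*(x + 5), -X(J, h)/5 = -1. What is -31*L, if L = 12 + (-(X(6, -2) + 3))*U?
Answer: -2604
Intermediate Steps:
X(J, h) = 5 (X(J, h) = -5*(-1) = 5)
n(Y, x) = -6 + 3*(-3 + Y)*(5 + x) (n(Y, x) = -6 + 3*((Y - 3)*(x + 5)) = -6 + 3*((-3 + Y)*(5 + x)) = -6 + 3*(-3 + Y)*(5 + x))
U = -9 (U = 9*(1 - 1*2) = 9*(1 - 2) = 9*(-1) = -9)
L = 84 (L = 12 - (5 + 3)*(-9) = 12 - 1*8*(-9) = 12 - 8*(-9) = 12 + 72 = 84)
-31*L = -31*84 = -2604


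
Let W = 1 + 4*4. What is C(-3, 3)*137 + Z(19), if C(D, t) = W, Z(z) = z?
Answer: 2348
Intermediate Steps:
W = 17 (W = 1 + 16 = 17)
C(D, t) = 17
C(-3, 3)*137 + Z(19) = 17*137 + 19 = 2329 + 19 = 2348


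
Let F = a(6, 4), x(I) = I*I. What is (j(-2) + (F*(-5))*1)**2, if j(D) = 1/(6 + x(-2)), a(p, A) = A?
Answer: 39601/100 ≈ 396.01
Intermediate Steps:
x(I) = I**2
F = 4
j(D) = 1/10 (j(D) = 1/(6 + (-2)**2) = 1/(6 + 4) = 1/10)
(j(-2) + (F*(-5))*1)**2 = (1/10 + (4*(-5))*1)**2 = (1/10 - 20*1)**2 = (1/10 - 20)**2 = (-199/10)**2 = 39601/100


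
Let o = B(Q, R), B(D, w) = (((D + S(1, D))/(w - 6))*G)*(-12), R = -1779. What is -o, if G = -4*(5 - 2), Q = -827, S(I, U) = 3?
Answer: -39552/595 ≈ -66.474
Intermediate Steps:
G = -12 (G = -4*3 = -12)
B(D, w) = 144*(3 + D)/(-6 + w) (B(D, w) = (((D + 3)/(w - 6))*(-12))*(-12) = (((3 + D)/(-6 + w))*(-12))*(-12) = -12*(3 + D)/(-6 + w)*(-12) = 144*(3 + D)/(-6 + w))
o = 39552/595 (o = 144*(3 - 827)/(-6 - 1779) = 144*(-824)/(-1785) = 144*(-1/1785)*(-824) = 39552/595 ≈ 66.474)
-o = -1*39552/595 = -39552/595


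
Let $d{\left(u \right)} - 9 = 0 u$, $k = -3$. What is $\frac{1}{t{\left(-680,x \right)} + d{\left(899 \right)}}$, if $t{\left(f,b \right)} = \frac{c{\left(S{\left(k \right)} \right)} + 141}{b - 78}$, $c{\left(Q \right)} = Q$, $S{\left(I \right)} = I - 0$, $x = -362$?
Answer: $\frac{220}{1911} \approx 0.11512$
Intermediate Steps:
$S{\left(I \right)} = I$ ($S{\left(I \right)} = I + 0 = I$)
$t{\left(f,b \right)} = \frac{138}{-78 + b}$ ($t{\left(f,b \right)} = \frac{-3 + 141}{b - 78} = \frac{138}{-78 + b}$)
$d{\left(u \right)} = 9$ ($d{\left(u \right)} = 9 + 0 u = 9 + 0 = 9$)
$\frac{1}{t{\left(-680,x \right)} + d{\left(899 \right)}} = \frac{1}{\frac{138}{-78 - 362} + 9} = \frac{1}{\frac{138}{-440} + 9} = \frac{1}{138 \left(- \frac{1}{440}\right) + 9} = \frac{1}{- \frac{69}{220} + 9} = \frac{1}{\frac{1911}{220}} = \frac{220}{1911}$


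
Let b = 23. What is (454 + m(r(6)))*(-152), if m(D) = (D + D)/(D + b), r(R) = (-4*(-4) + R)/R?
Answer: -345249/5 ≈ -69050.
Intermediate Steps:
r(R) = (16 + R)/R
m(D) = 2*D/(23 + D) (m(D) = (D + D)/(D + 23) = (2*D)/(23 + D) = 2*D/(23 + D))
(454 + m(r(6)))*(-152) = (454 + 2*((16 + 6)/6)/(23 + (16 + 6)/6))*(-152) = (454 + 2*((⅙)*22)/(23 + (⅙)*22))*(-152) = (454 + 2*(11/3)/(23 + 11/3))*(-152) = (454 + 2*(11/3)/(80/3))*(-152) = (454 + 2*(11/3)*(3/80))*(-152) = (454 + 11/40)*(-152) = (18171/40)*(-152) = -345249/5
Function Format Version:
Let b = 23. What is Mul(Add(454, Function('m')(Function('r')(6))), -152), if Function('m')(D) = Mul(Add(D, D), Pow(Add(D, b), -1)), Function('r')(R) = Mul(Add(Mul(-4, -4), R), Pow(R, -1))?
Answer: Rational(-345249, 5) ≈ -69050.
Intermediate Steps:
Function('r')(R) = Mul(Pow(R, -1), Add(16, R)) (Function('r')(R) = Mul(Add(16, R), Pow(R, -1)) = Mul(Pow(R, -1), Add(16, R)))
Function('m')(D) = Mul(2, D, Pow(Add(23, D), -1)) (Function('m')(D) = Mul(Add(D, D), Pow(Add(D, 23), -1)) = Mul(Mul(2, D), Pow(Add(23, D), -1)) = Mul(2, D, Pow(Add(23, D), -1)))
Mul(Add(454, Function('m')(Function('r')(6))), -152) = Mul(Add(454, Mul(2, Mul(Pow(6, -1), Add(16, 6)), Pow(Add(23, Mul(Pow(6, -1), Add(16, 6))), -1))), -152) = Mul(Add(454, Mul(2, Mul(Rational(1, 6), 22), Pow(Add(23, Mul(Rational(1, 6), 22)), -1))), -152) = Mul(Add(454, Mul(2, Rational(11, 3), Pow(Add(23, Rational(11, 3)), -1))), -152) = Mul(Add(454, Mul(2, Rational(11, 3), Pow(Rational(80, 3), -1))), -152) = Mul(Add(454, Mul(2, Rational(11, 3), Rational(3, 80))), -152) = Mul(Add(454, Rational(11, 40)), -152) = Mul(Rational(18171, 40), -152) = Rational(-345249, 5)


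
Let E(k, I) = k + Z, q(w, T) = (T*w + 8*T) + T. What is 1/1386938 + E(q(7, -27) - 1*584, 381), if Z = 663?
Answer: -489589113/1386938 ≈ -353.00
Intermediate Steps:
q(w, T) = 9*T + T*w (q(w, T) = (8*T + T*w) + T = 9*T + T*w)
E(k, I) = 663 + k (E(k, I) = k + 663 = 663 + k)
1/1386938 + E(q(7, -27) - 1*584, 381) = 1/1386938 + (663 + (-27*(9 + 7) - 1*584)) = 1/1386938 + (663 + (-27*16 - 584)) = 1/1386938 + (663 + (-432 - 584)) = 1/1386938 + (663 - 1016) = 1/1386938 - 353 = -489589113/1386938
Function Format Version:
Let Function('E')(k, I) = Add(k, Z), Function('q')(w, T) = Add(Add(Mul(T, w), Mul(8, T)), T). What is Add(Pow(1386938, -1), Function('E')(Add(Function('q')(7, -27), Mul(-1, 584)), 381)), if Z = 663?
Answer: Rational(-489589113, 1386938) ≈ -353.00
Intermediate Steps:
Function('q')(w, T) = Add(Mul(9, T), Mul(T, w)) (Function('q')(w, T) = Add(Add(Mul(8, T), Mul(T, w)), T) = Add(Mul(9, T), Mul(T, w)))
Function('E')(k, I) = Add(663, k) (Function('E')(k, I) = Add(k, 663) = Add(663, k))
Add(Pow(1386938, -1), Function('E')(Add(Function('q')(7, -27), Mul(-1, 584)), 381)) = Add(Pow(1386938, -1), Add(663, Add(Mul(-27, Add(9, 7)), Mul(-1, 584)))) = Add(Rational(1, 1386938), Add(663, Add(Mul(-27, 16), -584))) = Add(Rational(1, 1386938), Add(663, Add(-432, -584))) = Add(Rational(1, 1386938), Add(663, -1016)) = Add(Rational(1, 1386938), -353) = Rational(-489589113, 1386938)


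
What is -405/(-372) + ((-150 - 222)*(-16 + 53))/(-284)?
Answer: 436269/8804 ≈ 49.553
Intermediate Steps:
-405/(-372) + ((-150 - 222)*(-16 + 53))/(-284) = -405*(-1/372) - 372*37*(-1/284) = 135/124 - 13764*(-1/284) = 135/124 + 3441/71 = 436269/8804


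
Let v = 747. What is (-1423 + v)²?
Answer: 456976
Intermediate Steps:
(-1423 + v)² = (-1423 + 747)² = (-676)² = 456976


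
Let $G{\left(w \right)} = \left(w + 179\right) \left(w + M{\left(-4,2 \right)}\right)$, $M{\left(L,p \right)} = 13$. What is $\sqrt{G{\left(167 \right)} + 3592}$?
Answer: $4 \sqrt{4117} \approx 256.66$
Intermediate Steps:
$G{\left(w \right)} = \left(13 + w\right) \left(179 + w\right)$ ($G{\left(w \right)} = \left(w + 179\right) \left(w + 13\right) = \left(179 + w\right) \left(13 + w\right) = \left(13 + w\right) \left(179 + w\right)$)
$\sqrt{G{\left(167 \right)} + 3592} = \sqrt{\left(2327 + 167^{2} + 192 \cdot 167\right) + 3592} = \sqrt{\left(2327 + 27889 + 32064\right) + 3592} = \sqrt{62280 + 3592} = \sqrt{65872} = 4 \sqrt{4117}$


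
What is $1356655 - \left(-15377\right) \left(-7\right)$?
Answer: $1249016$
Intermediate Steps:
$1356655 - \left(-15377\right) \left(-7\right) = 1356655 - 107639 = 1249016$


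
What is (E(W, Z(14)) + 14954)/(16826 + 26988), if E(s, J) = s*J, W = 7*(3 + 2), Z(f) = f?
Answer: 7722/21907 ≈ 0.35249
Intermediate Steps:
W = 35 (W = 7*5 = 35)
E(s, J) = J*s
(E(W, Z(14)) + 14954)/(16826 + 26988) = (14*35 + 14954)/(16826 + 26988) = (490 + 14954)/43814 = 15444*(1/43814) = 7722/21907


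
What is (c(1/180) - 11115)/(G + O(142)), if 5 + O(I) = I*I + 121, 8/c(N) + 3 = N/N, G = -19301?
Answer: -11119/979 ≈ -11.358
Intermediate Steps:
c(N) = -4 (c(N) = 8/(-3 + N/N) = 8/(-3 + 1) = 8/(-2) = 8*(-½) = -4)
O(I) = 116 + I² (O(I) = -5 + (I*I + 121) = -5 + (I² + 121) = -5 + (121 + I²) = 116 + I²)
(c(1/180) - 11115)/(G + O(142)) = (-4 - 11115)/(-19301 + (116 + 142²)) = -11119/(-19301 + (116 + 20164)) = -11119/(-19301 + 20280) = -11119/979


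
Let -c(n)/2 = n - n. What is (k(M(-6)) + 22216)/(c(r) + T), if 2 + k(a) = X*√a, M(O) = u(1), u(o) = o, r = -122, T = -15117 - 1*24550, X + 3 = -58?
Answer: -22153/39667 ≈ -0.55847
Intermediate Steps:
X = -61 (X = -3 - 58 = -61)
T = -39667 (T = -15117 - 24550 = -39667)
c(n) = 0 (c(n) = -2*(n - n) = -2*0 = 0)
M(O) = 1
k(a) = -2 - 61*√a
(k(M(-6)) + 22216)/(c(r) + T) = ((-2 - 61*√1) + 22216)/(0 - 39667) = ((-2 - 61*1) + 22216)/(-39667) = ((-2 - 61) + 22216)*(-1/39667) = (-63 + 22216)*(-1/39667) = 22153*(-1/39667) = -22153/39667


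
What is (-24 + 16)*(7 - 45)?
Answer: 304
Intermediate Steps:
(-24 + 16)*(7 - 45) = -8*(-38) = 304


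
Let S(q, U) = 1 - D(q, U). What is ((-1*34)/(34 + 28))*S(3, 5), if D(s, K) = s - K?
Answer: -51/31 ≈ -1.6452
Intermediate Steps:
S(q, U) = 1 + U - q (S(q, U) = 1 - (q - U) = 1 + (U - q) = 1 + U - q)
((-1*34)/(34 + 28))*S(3, 5) = ((-1*34)/(34 + 28))*(1 + 5 - 1*3) = (-34/62)*(1 + 5 - 3) = ((1/62)*(-34))*3 = -17/31*3 = -51/31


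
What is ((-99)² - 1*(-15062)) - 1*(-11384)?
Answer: 36247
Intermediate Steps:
((-99)² - 1*(-15062)) - 1*(-11384) = (9801 + 15062) + 11384 = 24863 + 11384 = 36247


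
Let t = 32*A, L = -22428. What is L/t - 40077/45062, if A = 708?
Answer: -79943127/42538528 ≈ -1.8793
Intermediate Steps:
t = 22656 (t = 32*708 = 22656)
L/t - 40077/45062 = -22428/22656 - 40077/45062 = -22428*1/22656 - 40077*1/45062 = -1869/1888 - 40077/45062 = -79943127/42538528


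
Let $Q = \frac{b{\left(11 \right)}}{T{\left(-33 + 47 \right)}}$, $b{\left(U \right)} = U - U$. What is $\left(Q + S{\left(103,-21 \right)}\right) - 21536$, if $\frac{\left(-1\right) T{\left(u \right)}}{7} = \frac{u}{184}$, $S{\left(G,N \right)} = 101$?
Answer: $-21435$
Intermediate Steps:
$b{\left(U \right)} = 0$
$T{\left(u \right)} = - \frac{7 u}{184}$ ($T{\left(u \right)} = - 7 \frac{u}{184} = - \frac{7 u}{184}$)
$Q = 0$ ($Q = \frac{0}{\left(- \frac{7}{184}\right) \left(-33 + 47\right)} = \frac{0}{\left(- \frac{7}{184}\right) 14} = \frac{0}{- \frac{49}{92}} = 0 \left(- \frac{92}{49}\right) = 0$)
$\left(Q + S{\left(103,-21 \right)}\right) - 21536 = \left(0 + 101\right) - 21536 = 101 - 21536 = -21435$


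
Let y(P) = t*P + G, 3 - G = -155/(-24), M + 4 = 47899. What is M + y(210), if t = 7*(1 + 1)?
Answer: 1219957/24 ≈ 50832.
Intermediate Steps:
M = 47895 (M = -4 + 47899 = 47895)
t = 14 (t = 7*2 = 14)
G = -83/24 (G = 3 - (-155)/(-24) = 3 - (-155)*(-1)/24 = 3 - 1*155/24 = 3 - 155/24 = -83/24 ≈ -3.4583)
y(P) = -83/24 + 14*P (y(P) = 14*P - 83/24 = -83/24 + 14*P)
M + y(210) = 47895 + (-83/24 + 14*210) = 47895 + (-83/24 + 2940) = 47895 + 70477/24 = 1219957/24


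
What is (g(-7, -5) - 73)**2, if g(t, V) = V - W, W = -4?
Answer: 5476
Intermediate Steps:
g(t, V) = 4 + V (g(t, V) = V - 1*(-4) = V + 4 = 4 + V)
(g(-7, -5) - 73)**2 = ((4 - 5) - 73)**2 = (-1 - 73)**2 = (-74)**2 = 5476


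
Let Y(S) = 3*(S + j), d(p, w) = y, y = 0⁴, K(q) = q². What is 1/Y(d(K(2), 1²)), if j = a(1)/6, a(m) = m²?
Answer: 2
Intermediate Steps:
j = ⅙ (j = 1²/6 = 1*(⅙) = ⅙ ≈ 0.16667)
y = 0
d(p, w) = 0
Y(S) = ½ + 3*S (Y(S) = 3*(S + ⅙) = 3*(⅙ + S) = ½ + 3*S)
1/Y(d(K(2), 1²)) = 1/(½ + 3*0) = 1/(½ + 0) = 1/(½) = 2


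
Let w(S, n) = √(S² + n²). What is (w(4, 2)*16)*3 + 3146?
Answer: 3146 + 96*√5 ≈ 3360.7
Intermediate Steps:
(w(4, 2)*16)*3 + 3146 = (√(4² + 2²)*16)*3 + 3146 = (√(16 + 4)*16)*3 + 3146 = (√20*16)*3 + 3146 = ((2*√5)*16)*3 + 3146 = (32*√5)*3 + 3146 = 96*√5 + 3146 = 3146 + 96*√5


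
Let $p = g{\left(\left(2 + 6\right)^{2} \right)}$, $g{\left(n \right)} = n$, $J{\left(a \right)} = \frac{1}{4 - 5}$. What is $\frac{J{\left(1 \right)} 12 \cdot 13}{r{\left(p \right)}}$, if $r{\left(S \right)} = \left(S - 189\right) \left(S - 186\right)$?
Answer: $- \frac{78}{7625} \approx -0.01023$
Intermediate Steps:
$J{\left(a \right)} = -1$ ($J{\left(a \right)} = \frac{1}{-1} = -1$)
$p = 64$ ($p = \left(2 + 6\right)^{2} = 8^{2} = 64$)
$r{\left(S \right)} = \left(-189 + S\right) \left(-186 + S\right)$
$\frac{J{\left(1 \right)} 12 \cdot 13}{r{\left(p \right)}} = \frac{\left(-1\right) 12 \cdot 13}{35154 + 64^{2} - 24000} = \frac{\left(-12\right) 13}{35154 + 4096 - 24000} = - \frac{156}{15250} = \left(-156\right) \frac{1}{15250} = - \frac{78}{7625}$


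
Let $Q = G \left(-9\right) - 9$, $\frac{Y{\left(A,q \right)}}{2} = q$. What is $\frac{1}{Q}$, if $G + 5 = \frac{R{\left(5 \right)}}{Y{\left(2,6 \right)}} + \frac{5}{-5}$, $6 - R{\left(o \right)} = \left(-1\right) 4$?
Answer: $\frac{2}{75} \approx 0.026667$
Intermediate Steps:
$R{\left(o \right)} = 10$ ($R{\left(o \right)} = 6 - \left(-1\right) 4 = 6 - -4 = 6 + 4 = 10$)
$Y{\left(A,q \right)} = 2 q$
$G = - \frac{31}{6}$ ($G = -5 + \left(\frac{10}{2 \cdot 6} + \frac{5}{-5}\right) = -5 + \left(\frac{10}{12} + 5 \left(- \frac{1}{5}\right)\right) = -5 + \left(10 \cdot \frac{1}{12} - 1\right) = -5 + \left(\frac{5}{6} - 1\right) = -5 - \frac{1}{6} = - \frac{31}{6} \approx -5.1667$)
$Q = \frac{75}{2}$ ($Q = \left(- \frac{31}{6}\right) \left(-9\right) - 9 = \frac{93}{2} - 9 = \frac{75}{2} \approx 37.5$)
$\frac{1}{Q} = \frac{1}{\frac{75}{2}} = \frac{2}{75}$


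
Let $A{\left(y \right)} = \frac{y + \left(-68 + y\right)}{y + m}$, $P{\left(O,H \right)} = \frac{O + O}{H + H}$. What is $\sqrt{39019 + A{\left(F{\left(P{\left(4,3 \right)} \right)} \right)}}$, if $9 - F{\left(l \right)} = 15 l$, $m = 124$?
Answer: $\frac{\sqrt{498223441}}{113} \approx 197.53$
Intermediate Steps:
$P{\left(O,H \right)} = \frac{O}{H}$ ($P{\left(O,H \right)} = \frac{2 O}{2 H} = 2 O \frac{1}{2 H} = \frac{O}{H}$)
$F{\left(l \right)} = 9 - 15 l$
$A{\left(y \right)} = \frac{-68 + 2 y}{124 + y}$ ($A{\left(y \right)} = \frac{y + \left(-68 + y\right)}{y + 124} = \frac{-68 + 2 y}{124 + y}$)
$\sqrt{39019 + A{\left(F{\left(P{\left(4,3 \right)} \right)} \right)}} = \sqrt{39019 + \frac{2 \left(-34 + \left(9 - 15 \cdot \frac{4}{3}\right)\right)}{124 + \left(9 - 15 \cdot \frac{4}{3}\right)}} = \sqrt{39019 + \frac{2 \left(-34 + \left(9 - 15 \cdot 4 \cdot \frac{1}{3}\right)\right)}{124 + \left(9 - 15 \cdot 4 \cdot \frac{1}{3}\right)}} = \sqrt{39019 + \frac{2 \left(-34 + \left(9 - 20\right)\right)}{124 + \left(9 - 20\right)}} = \sqrt{39019 + \frac{2 \left(-34 - 11\right)}{124 - 11}} = \sqrt{39019 + 2 \cdot \frac{1}{113} \left(-45\right)} = \sqrt{39019 - \frac{90}{113}} = \sqrt{\frac{4409057}{113}} = \frac{\sqrt{498223441}}{113}$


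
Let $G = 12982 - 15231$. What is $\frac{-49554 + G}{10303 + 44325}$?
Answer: $- \frac{51803}{54628} \approx -0.94829$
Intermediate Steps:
$G = -2249$ ($G = 12982 - 15231 = -2249$)
$\frac{-49554 + G}{10303 + 44325} = \frac{-49554 - 2249}{10303 + 44325} = - \frac{51803}{54628}$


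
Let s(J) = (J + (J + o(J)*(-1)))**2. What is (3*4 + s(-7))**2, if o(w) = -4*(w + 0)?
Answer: 3154176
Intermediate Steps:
o(w) = -4*w
s(J) = 36*J**2 (s(J) = (J + (J - 4*J*(-1)))**2 = (J + (J + 4*J))**2 = (J + 5*J)**2 = (6*J)**2 = 36*J**2)
(3*4 + s(-7))**2 = (3*4 + 36*(-7)**2)**2 = (12 + 36*49)**2 = (12 + 1764)**2 = 1776**2 = 3154176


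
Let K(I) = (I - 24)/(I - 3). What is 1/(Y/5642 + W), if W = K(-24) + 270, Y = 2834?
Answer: 1953/531763 ≈ 0.0036727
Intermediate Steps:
K(I) = (-24 + I)/(-3 + I)
W = 2446/9 (W = (-24 - 24)/(-3 - 24) + 270 = -48/(-27) + 270 = -1/27*(-48) + 270 = 16/9 + 270 = 2446/9 ≈ 271.78)
1/(Y/5642 + W) = 1/(2834/5642 + 2446/9) = 1/(2834*(1/5642) + 2446/9) = 1/(109/217 + 2446/9) = 1/(531763/1953) = 1953/531763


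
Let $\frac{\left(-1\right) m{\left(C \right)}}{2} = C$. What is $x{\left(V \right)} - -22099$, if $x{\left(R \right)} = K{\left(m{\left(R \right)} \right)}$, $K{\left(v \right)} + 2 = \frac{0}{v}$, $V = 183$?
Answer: $22097$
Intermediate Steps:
$m{\left(C \right)} = - 2 C$
$K{\left(v \right)} = -2$ ($K{\left(v \right)} = -2 + \frac{0}{v} = -2 + 0 = -2$)
$x{\left(R \right)} = -2$
$x{\left(V \right)} - -22099 = -2 - -22099 = -2 + 22099 = 22097$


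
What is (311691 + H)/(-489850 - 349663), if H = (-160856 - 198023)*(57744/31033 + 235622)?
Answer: 2624154943275527/26052606929 ≈ 1.0073e+5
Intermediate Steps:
H = -2624164615982330/31033 (H = -358879*(57744*(1/31033) + 235622) = -358879*(57744/31033 + 235622) = -358879*7312115270/31033 = -2624164615982330/31033 ≈ -8.4560e+10)
(311691 + H)/(-489850 - 349663) = (311691 - 2624164615982330/31033)/(-489850 - 349663) = -2624154943275527/31033/(-839513) = -2624154943275527/31033*(-1/839513) = 2624154943275527/26052606929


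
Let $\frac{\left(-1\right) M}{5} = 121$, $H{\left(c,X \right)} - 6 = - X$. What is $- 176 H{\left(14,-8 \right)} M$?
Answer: $1490720$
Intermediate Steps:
$H{\left(c,X \right)} = 6 - X$
$M = -605$ ($M = \left(-5\right) 121 = -605$)
$- 176 H{\left(14,-8 \right)} M = - 176 \left(6 - -8\right) \left(-605\right) = - 176 \left(6 + 8\right) \left(-605\right) = \left(-176\right) 14 \left(-605\right) = \left(-2464\right) \left(-605\right) = 1490720$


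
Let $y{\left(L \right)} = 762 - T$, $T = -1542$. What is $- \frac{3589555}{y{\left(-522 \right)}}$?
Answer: $- \frac{3589555}{2304} \approx -1558.0$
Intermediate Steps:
$y{\left(L \right)} = 2304$ ($y{\left(L \right)} = 762 - -1542 = 762 + 1542 = 2304$)
$- \frac{3589555}{y{\left(-522 \right)}} = - \frac{3589555}{2304}$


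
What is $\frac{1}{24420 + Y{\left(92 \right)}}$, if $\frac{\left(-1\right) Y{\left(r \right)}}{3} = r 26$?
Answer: $\frac{1}{17244} \approx 5.7991 \cdot 10^{-5}$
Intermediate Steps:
$Y{\left(r \right)} = - 78 r$ ($Y{\left(r \right)} = - 3 r 26 = - 3 \cdot 26 r = - 78 r$)
$\frac{1}{24420 + Y{\left(92 \right)}} = \frac{1}{24420 - 7176} = \frac{1}{17244}$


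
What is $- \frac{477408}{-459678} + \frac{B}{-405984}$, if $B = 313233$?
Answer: $\frac{2768538361}{10367884064} \approx 0.26703$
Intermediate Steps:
$- \frac{477408}{-459678} + \frac{B}{-405984} = - \frac{477408}{-459678} + \frac{313233}{-405984} = \left(-477408\right) \left(- \frac{1}{459678}\right) + 313233 \left(- \frac{1}{405984}\right) = \frac{79568}{76613} - \frac{104411}{135328} = \frac{2768538361}{10367884064}$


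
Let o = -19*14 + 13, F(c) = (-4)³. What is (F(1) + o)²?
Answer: 100489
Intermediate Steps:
F(c) = -64
o = -253 (o = -266 + 13 = -253)
(F(1) + o)² = (-64 - 253)² = (-317)² = 100489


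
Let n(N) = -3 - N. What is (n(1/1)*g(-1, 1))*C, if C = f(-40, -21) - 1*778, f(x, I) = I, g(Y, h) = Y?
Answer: -3196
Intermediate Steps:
C = -799 (C = -21 - 1*778 = -21 - 778 = -799)
(n(1/1)*g(-1, 1))*C = ((-3 - 1/1)*(-1))*(-799) = ((-3 - 1*1)*(-1))*(-799) = ((-3 - 1)*(-1))*(-799) = -4*(-1)*(-799) = 4*(-799) = -3196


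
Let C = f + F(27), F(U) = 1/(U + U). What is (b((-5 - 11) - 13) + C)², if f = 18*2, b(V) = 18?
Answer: 8508889/2916 ≈ 2918.0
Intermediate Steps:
F(U) = 1/(2*U)
f = 36
C = 1945/54 (C = 36 + (½)/27 = 36 + (½)*(1/27) = 36 + 1/54 = 1945/54 ≈ 36.018)
(b((-5 - 11) - 13) + C)² = (18 + 1945/54)² = (2917/54)² = 8508889/2916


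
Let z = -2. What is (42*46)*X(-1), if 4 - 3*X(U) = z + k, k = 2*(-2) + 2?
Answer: 5152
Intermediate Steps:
k = -2 (k = -4 + 2 = -2)
X(U) = 8/3 (X(U) = 4/3 - (-2 - 2)/3 = 4/3 - 1/3*(-4) = 4/3 + 4/3 = 8/3)
(42*46)*X(-1) = (42*46)*(8/3) = 1932*(8/3) = 5152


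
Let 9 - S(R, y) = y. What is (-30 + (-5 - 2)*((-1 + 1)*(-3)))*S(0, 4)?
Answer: -150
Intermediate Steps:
S(R, y) = 9 - y
(-30 + (-5 - 2)*((-1 + 1)*(-3)))*S(0, 4) = (-30 + (-5 - 2)*((-1 + 1)*(-3)))*(9 - 1*4) = (-30 - 0*(-3))*(9 - 4) = (-30 - 7*0)*5 = (-30 + 0)*5 = -30*5 = -150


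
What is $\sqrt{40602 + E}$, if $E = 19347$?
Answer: $3 \sqrt{6661} \approx 244.84$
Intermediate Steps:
$\sqrt{40602 + E} = \sqrt{40602 + 19347} = \sqrt{59949} = 3 \sqrt{6661}$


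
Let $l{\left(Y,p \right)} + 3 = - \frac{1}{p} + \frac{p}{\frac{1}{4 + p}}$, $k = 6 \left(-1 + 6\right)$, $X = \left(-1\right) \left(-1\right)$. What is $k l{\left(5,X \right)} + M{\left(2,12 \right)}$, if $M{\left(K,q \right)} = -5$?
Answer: $25$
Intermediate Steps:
$X = 1$
$k = 30$ ($k = 6 \cdot 5 = 30$)
$l{\left(Y,p \right)} = -3 - \frac{1}{p} + p \left(4 + p\right)$ ($l{\left(Y,p \right)} = -3 + \left(- \frac{1}{p} + \frac{p}{\frac{1}{4 + p}}\right) = -3 + \left(- \frac{1}{p} + p \left(4 + p\right)\right) = -3 - \frac{1}{p} + p \left(4 + p\right)$)
$k l{\left(5,X \right)} + M{\left(2,12 \right)} = 30 \left(-3 + 1^{2} - 1^{-1} + 4 \cdot 1\right) - 5 = 30 \left(-3 + 1 - 1 + 4\right) - 5 = 30 \cdot 1 - 5 = 30 - 5 = 25$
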